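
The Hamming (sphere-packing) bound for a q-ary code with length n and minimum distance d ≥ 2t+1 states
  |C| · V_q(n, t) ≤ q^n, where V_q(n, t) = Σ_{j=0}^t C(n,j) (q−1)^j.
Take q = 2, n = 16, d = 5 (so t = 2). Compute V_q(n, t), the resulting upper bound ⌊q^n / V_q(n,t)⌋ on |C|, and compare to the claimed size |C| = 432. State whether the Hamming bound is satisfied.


V_q(n, t) = 137, q^n = 65536, Hamming bound = 478, |C| = 432 ≤ bound (satisfied).

Step 1: Compute V_q(n, t) = Σ_{j=0}^2 C(n, j) (q−1)^j.
  j = 0: C(16,0)·(1)^0 = 1·1 = 1.
  j = 1: C(16,1)·(1)^1 = 16·1 = 16.
  j = 2: C(16,2)·(1)^2 = 120·1 = 120.
  V_q(n, t) = 1 + 16 + 120 = 137.
Step 2: q^n = 2^16 = 65536.
Step 3: Hamming bound ⌊q^n / V_q(n,t)⌋ = ⌊65536/137⌋ = 478.
Step 4: Compare |C| = 432 to 478: satisfied.
The claimed |C| lies below the Hamming bound.


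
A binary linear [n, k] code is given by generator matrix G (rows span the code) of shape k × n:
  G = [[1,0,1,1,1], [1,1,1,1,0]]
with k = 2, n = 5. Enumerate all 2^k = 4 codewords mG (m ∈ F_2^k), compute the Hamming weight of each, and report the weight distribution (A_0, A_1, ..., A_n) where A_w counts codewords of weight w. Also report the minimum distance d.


Weight distribution: A_0 = 1, A_2 = 1, A_4 = 2. Minimum distance d = 2.

Enumerate all 2^2 = 4 messages m ∈ F_2^2.
For each, compute codeword c = mG in F_2^5, then tally its weight.
  m = 00 → c = 00000, weight = 0.
  m = 10 → c = 10111, weight = 4.
  m = 01 → c = 11110, weight = 4.
  m = 11 → c = 01001, weight = 2.
Tally weights:
  weight 0: 1 codewords.
  weight 2: 1 codewords.
  weight 4: 2 codewords.
Minimum distance d = smallest w > 0 with A_w > 0 = 2.
Sanity: Σ A_w = 4 = 2^2 = 4 ✓.


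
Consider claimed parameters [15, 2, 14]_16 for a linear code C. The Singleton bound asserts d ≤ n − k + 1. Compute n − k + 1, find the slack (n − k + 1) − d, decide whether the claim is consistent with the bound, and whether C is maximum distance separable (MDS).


Singleton RHS = n − k + 1 = 14, slack = 0, bound satisfied, MDS.

Singleton bound: d ≤ n − k + 1.
Here n = 15, k = 2, so n − k + 1 = 14.
Given d = 14, check d ≤ 14: YES.
Slack = (n − k + 1) − d = 0.
The code is MDS (slack = 0).
Description: the claimed parameters are [15, 2, 14]_16; such a code would be MDS (meets Singleton bound).


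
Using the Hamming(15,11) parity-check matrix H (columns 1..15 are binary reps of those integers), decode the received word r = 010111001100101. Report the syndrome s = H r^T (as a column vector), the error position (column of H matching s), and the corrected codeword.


s = (0, 1, 0, 0)^T, error position = 4, corrected codeword c = 010011001100101

Compute s = H r^T mod 2 one row at a time:
  s_1 = 0 + 1 + 1 + 0 + 0 + 1 + 0 + 1 = 4 ≡ 0 (mod 2).
  s_2 = 1 + 1 + 1 + 0 + 0 + 1 + 0 + 1 = 5 ≡ 1 (mod 2).
  s_3 = 1 + 0 + 1 + 0 + 1 + 0 + 0 + 1 = 4 ≡ 0 (mod 2).
  s_4 = 0 + 0 + 1 + 0 + 1 + 0 + 1 + 1 = 4 ≡ 0 (mod 2).
s = (0, 1, 0, 0)^T — this equals column 4 of H (binary 0100), so error is at position 4.
Correct: flip bit 4 of r = 010111001100101 to get c = 010011001100101.


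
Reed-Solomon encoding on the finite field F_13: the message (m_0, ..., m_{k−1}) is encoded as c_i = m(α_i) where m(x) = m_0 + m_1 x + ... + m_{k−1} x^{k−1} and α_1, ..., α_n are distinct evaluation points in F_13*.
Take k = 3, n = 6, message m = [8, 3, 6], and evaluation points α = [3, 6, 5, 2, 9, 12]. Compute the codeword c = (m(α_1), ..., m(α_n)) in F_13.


c = [6, 8, 4, 12, 1, 11]

Message polynomial: m(x) = 8 + 3·x + 6·x^2 (mod 13).
For each evaluation point α_i, compute m(α_i) mod 13:
  α_1 = 3: Horner steps 6 → 8 → 6, so m(3) = 6.
  α_2 = 6: Horner steps 6 → 0 → 8, so m(6) = 8.
  α_3 = 5: Horner steps 6 → 7 → 4, so m(5) = 4.
  α_4 = 2: Horner steps 6 → 2 → 12, so m(2) = 12.
  α_5 = 9: Horner steps 6 → 5 → 1, so m(9) = 1.
  α_6 = 12: Horner steps 6 → 10 → 11, so m(12) = 11.
Codeword c = [6, 8, 4, 12, 1, 11] ∈ F_13^6.


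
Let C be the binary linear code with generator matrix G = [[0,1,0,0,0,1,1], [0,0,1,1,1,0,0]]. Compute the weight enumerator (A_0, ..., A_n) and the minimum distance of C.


Weight distribution: A_0 = 1, A_3 = 2, A_6 = 1. Minimum distance d = 3.

Enumerate all 2^2 = 4 messages m ∈ F_2^2.
For each, compute codeword c = mG in F_2^7, then tally its weight.
  m = 00 → c = 0000000, weight = 0.
  m = 10 → c = 0100011, weight = 3.
  m = 01 → c = 0011100, weight = 3.
  m = 11 → c = 0111111, weight = 6.
Tally weights:
  weight 0: 1 codewords.
  weight 3: 2 codewords.
  weight 6: 1 codewords.
Minimum distance d = smallest w > 0 with A_w > 0 = 3.
Sanity: Σ A_w = 4 = 2^2 = 4 ✓.


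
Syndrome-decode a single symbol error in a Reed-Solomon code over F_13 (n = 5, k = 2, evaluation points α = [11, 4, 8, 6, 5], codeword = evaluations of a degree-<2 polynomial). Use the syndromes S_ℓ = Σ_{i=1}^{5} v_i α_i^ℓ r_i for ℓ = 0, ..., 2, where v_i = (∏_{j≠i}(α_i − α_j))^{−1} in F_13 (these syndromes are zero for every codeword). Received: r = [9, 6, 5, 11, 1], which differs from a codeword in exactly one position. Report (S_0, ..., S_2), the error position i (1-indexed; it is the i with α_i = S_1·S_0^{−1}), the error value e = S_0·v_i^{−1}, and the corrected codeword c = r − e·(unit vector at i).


S = (7, 2, 8), error at position 2, error magnitude e = 2, c = [9, 4, 5, 11, 1].

Step 1: column multipliers v_i = (∏_{j≠i}(α_i − α_j))^{−1} mod 13.
  i = 1 (α = 11): (11−4)(11−8)(11−6)(11−5) = 7·3·5·6 = 630 ≡ 6, so v_1 = 6^{−1} = 11 (mod 13).
  i = 2 (α = 4): (4−11)(4−8)(4−6)(4−5) = (−7)·(−4)·(−2)·(−1) = 56 ≡ 4, so v_2 = 4^{−1} = 10 (mod 13).
  i = 3 (α = 8): (8−11)(8−4)(8−6)(8−5) = (−3)·4·2·3 = −72 ≡ 6, so v_3 = 6^{−1} = 11 (mod 13).
  i = 4 (α = 6): (6−11)(6−4)(6−8)(6−5) = (−5)·2·(−2)·1 = 20 ≡ 7, so v_4 = 7^{−1} = 2 (mod 13).
  i = 5 (α = 5): (5−11)(5−4)(5−8)(5−6) = (−6)·1·(−3)·(−1) = −18 ≡ 8, so v_5 = 8^{−1} = 5 (mod 13).
  v = [11, 10, 11, 2, 5].
Step 2: syndromes of r = [9, 6, 5, 11, 1] (all sums mod 13).
  S_0 = Σ v_i r_i = 11·9 + 10·6 + 11·5 + 2·11 + 5·1 = 241 ≡ 7.
  S_1 = Σ v_i α_i r_i = 11·11·9 + 10·4·6 + 11·8·5 + 2·6·11 + 5·5·1 = 1926 ≡ 2.
  α_i^2 mod 13 = [4, 3, 12, 10, 12].
  S_2 = Σ v_i α_i^2 r_i = 11·4·9 + 10·3·6 + 11·12·5 + 2·10·11 + 5·12·1 = 1516 ≡ 8.
  S = (7, 2, 8) ≠ 0, so r is not a codeword (an error is present).
Step 3: locate the error. For a single error e at position i, S_ℓ = v_i·e·α_i^ℓ, so α_err = S_1/S_0.
  S_0^{−1} = 7^{−1} = 2 (mod 13), so α_err = 2·2 = 4 ≡ 4 = α_2. Error position i = 2.
  Consistency check: S_2/S_1 = 8·7 = 56 ≡ 4 = α_err ✓ (single-error assumption holds).
Step 4: error magnitude e = S_0/v_2 = S_0·∏_{j≠2}(α_2 − α_j) = 7·4 = 28 ≡ 2 (mod 13).
Step 5: correct position 2: c_2 = r_2 − e = 6 − 2 ≡ 4 (mod 13). Hence c = [9, 4, 5, 11, 1].
  Check: interpolating c through the α_i gives m(x) = 3 + 10·x (degree < 2) with m(α_i) = c_i for every i, so c is indeed a codeword.


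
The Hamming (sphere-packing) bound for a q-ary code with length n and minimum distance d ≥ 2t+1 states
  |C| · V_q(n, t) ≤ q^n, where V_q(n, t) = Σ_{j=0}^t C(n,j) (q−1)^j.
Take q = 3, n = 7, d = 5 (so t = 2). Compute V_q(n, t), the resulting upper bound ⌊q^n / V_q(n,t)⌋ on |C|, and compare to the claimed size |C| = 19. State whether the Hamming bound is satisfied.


V_q(n, t) = 99, q^n = 2187, Hamming bound = 22, |C| = 19 ≤ bound (satisfied).

Step 1: Compute V_q(n, t) = Σ_{j=0}^2 C(n, j) (q−1)^j.
  j = 0: C(7,0)·(2)^0 = 1·1 = 1.
  j = 1: C(7,1)·(2)^1 = 7·2 = 14.
  j = 2: C(7,2)·(2)^2 = 21·4 = 84.
  V_q(n, t) = 1 + 14 + 84 = 99.
Step 2: q^n = 3^7 = 2187.
Step 3: Hamming bound ⌊q^n / V_q(n,t)⌋ = ⌊2187/99⌋ = 22.
Step 4: Compare |C| = 19 to 22: satisfied.
The claimed |C| lies below the Hamming bound.


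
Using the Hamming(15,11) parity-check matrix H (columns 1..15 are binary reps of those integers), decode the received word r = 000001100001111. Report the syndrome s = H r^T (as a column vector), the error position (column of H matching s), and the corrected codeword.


s = (0, 0, 0, 1)^T, error position = 1, corrected codeword c = 100001100001111

Compute s = H r^T mod 2 one row at a time:
  s_1 = 0 + 0 + 0 + 0 + 1 + 1 + 1 + 1 = 4 ≡ 0 (mod 2).
  s_2 = 0 + 0 + 1 + 1 + 1 + 1 + 1 + 1 = 6 ≡ 0 (mod 2).
  s_3 = 0 + 0 + 1 + 1 + 0 + 0 + 1 + 1 = 4 ≡ 0 (mod 2).
  s_4 = 0 + 0 + 0 + 1 + 0 + 0 + 1 + 1 = 3 ≡ 1 (mod 2).
s = (0, 0, 0, 1)^T — this equals column 1 of H (binary 0001), so error is at position 1.
Correct: flip bit 1 of r = 000001100001111 to get c = 100001100001111.


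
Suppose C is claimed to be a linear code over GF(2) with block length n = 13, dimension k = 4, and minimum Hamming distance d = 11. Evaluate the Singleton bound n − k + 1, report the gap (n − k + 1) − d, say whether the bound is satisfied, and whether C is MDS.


Singleton RHS = n − k + 1 = 10, slack = -1, bound violated (no such code; not MDS).

Singleton bound: d ≤ n − k + 1.
Here n = 13, k = 4, so n − k + 1 = 10.
Given d = 11, check d ≤ 10: NO.
Slack = (n − k + 1) − d = -1.
The slack is negative: d = 11 exceeds n − k + 1 = 10 by 1, so the Singleton bound is violated and no linear [13, 4, 11]_2 code can exist. In particular it is not MDS (MDS requires d = n − k + 1 exactly).
Description: the claimed parameters are [13, 4, 11]_2; such a code would be impossible (violates the Singleton bound).


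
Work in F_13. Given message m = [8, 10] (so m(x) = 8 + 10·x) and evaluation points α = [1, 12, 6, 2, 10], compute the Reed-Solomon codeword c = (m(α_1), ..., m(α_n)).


c = [5, 11, 3, 2, 4]

Message polynomial: m(x) = 8 + 10·x (mod 13).
For each evaluation point α_i, compute m(α_i) mod 13:
  α_1 = 1: Horner steps 10 → 5, so m(1) = 5.
  α_2 = 12: Horner steps 10 → 11, so m(12) = 11.
  α_3 = 6: Horner steps 10 → 3, so m(6) = 3.
  α_4 = 2: Horner steps 10 → 2, so m(2) = 2.
  α_5 = 10: Horner steps 10 → 4, so m(10) = 4.
Codeword c = [5, 11, 3, 2, 4] ∈ F_13^5.


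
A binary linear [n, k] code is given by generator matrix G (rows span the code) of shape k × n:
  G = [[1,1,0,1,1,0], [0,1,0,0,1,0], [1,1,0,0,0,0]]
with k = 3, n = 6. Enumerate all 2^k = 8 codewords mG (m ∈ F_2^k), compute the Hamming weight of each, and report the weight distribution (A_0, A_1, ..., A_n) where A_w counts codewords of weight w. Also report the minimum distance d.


Weight distribution: A_0 = 1, A_2 = 6, A_4 = 1. Minimum distance d = 2.

Enumerate all 2^3 = 8 messages m ∈ F_2^3.
For each, compute codeword c = mG in F_2^6, then tally its weight.
  m = 000 → c = 000000, weight = 0.
  m = 100 → c = 110110, weight = 4.
  m = 010 → c = 010010, weight = 2.
  m = 110 → c = 100100, weight = 2.
  m = 001 → c = 110000, weight = 2.
  m = 101 → c = 000110, weight = 2.
  m = 011 → c = 100010, weight = 2.
  m = 111 → c = 010100, weight = 2.
Tally weights:
  weight 0: 1 codewords.
  weight 2: 6 codewords.
  weight 4: 1 codewords.
Minimum distance d = smallest w > 0 with A_w > 0 = 2.
Sanity: Σ A_w = 8 = 2^3 = 8 ✓.


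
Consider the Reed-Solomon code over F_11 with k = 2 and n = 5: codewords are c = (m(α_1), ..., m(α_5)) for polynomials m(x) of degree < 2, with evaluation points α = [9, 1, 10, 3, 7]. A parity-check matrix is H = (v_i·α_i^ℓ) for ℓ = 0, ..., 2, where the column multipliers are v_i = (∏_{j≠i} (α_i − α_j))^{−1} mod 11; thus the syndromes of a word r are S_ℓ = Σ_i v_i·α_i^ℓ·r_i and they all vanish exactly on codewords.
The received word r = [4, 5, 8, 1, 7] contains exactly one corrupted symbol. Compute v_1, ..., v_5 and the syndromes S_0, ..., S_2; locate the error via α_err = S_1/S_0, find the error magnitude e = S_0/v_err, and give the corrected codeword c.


S = (2, 6, 7), error at position 4, error magnitude e = 10, c = [4, 5, 8, 2, 7].

Step 1: column multipliers v_i = (∏_{j≠i}(α_i − α_j))^{−1} mod 11.
  i = 1 (α = 9): (9−1)(9−10)(9−3)(9−7) = 8·(−1)·6·2 = −96 ≡ 3, so v_1 = 3^{−1} = 4 (mod 11).
  i = 2 (α = 1): (1−9)(1−10)(1−3)(1−7) = (−8)·(−9)·(−2)·(−6) = 864 ≡ 6, so v_2 = 6^{−1} = 2 (mod 11).
  i = 3 (α = 10): (10−9)(10−1)(10−3)(10−7) = 1·9·7·3 = 189 ≡ 2, so v_3 = 2^{−1} = 6 (mod 11).
  i = 4 (α = 3): (3−9)(3−1)(3−10)(3−7) = (−6)·2·(−7)·(−4) = −336 ≡ 5, so v_4 = 5^{−1} = 9 (mod 11).
  i = 5 (α = 7): (7−9)(7−1)(7−10)(7−3) = (−2)·6·(−3)·4 = 144 ≡ 1, so v_5 = 1^{−1} = 1 (mod 11).
  v = [4, 2, 6, 9, 1].
Step 2: syndromes of r = [4, 5, 8, 1, 7] (all sums mod 11).
  S_0 = Σ v_i r_i = 4·4 + 2·5 + 6·8 + 9·1 + 1·7 = 90 ≡ 2.
  S_1 = Σ v_i α_i r_i = 4·9·4 + 2·1·5 + 6·10·8 + 9·3·1 + 1·7·7 = 710 ≡ 6.
  α_i^2 mod 11 = [4, 1, 1, 9, 5].
  S_2 = Σ v_i α_i^2 r_i = 4·4·4 + 2·1·5 + 6·1·8 + 9·9·1 + 1·5·7 = 238 ≡ 7.
  S = (2, 6, 7) ≠ 0, so r is not a codeword (an error is present).
Step 3: locate the error. For a single error e at position i, S_ℓ = v_i·e·α_i^ℓ, so α_err = S_1/S_0.
  S_0^{−1} = 2^{−1} = 6 (mod 11), so α_err = 6·6 = 36 ≡ 3 = α_4. Error position i = 4.
  Consistency check: S_2/S_1 = 7·2 = 14 ≡ 3 = α_err ✓ (single-error assumption holds).
Step 4: error magnitude e = S_0/v_4 = S_0·∏_{j≠4}(α_4 − α_j) = 2·5 = 10 ≡ 10 (mod 11).
Step 5: correct position 4: c_4 = r_4 − e = 1 − 10 ≡ 2 (mod 11). Hence c = [4, 5, 8, 2, 7].
  Check: interpolating c through the α_i gives m(x) = 1 + 4·x (degree < 2) with m(α_i) = c_i for every i, so c is indeed a codeword.


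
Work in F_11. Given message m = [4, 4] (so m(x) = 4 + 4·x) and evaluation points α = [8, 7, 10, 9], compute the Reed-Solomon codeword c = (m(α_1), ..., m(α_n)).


c = [3, 10, 0, 7]

Message polynomial: m(x) = 4 + 4·x (mod 11).
For each evaluation point α_i, compute m(α_i) mod 11:
  α_1 = 8: Horner steps 4 → 3, so m(8) = 3.
  α_2 = 7: Horner steps 4 → 10, so m(7) = 10.
  α_3 = 10: Horner steps 4 → 0, so m(10) = 0.
  α_4 = 9: Horner steps 4 → 7, so m(9) = 7.
Codeword c = [3, 10, 0, 7] ∈ F_11^4.


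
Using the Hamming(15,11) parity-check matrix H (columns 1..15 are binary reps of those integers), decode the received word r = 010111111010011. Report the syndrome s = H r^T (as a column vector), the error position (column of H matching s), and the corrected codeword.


s = (1, 0, 0, 1)^T, error position = 9, corrected codeword c = 010111110010011

Compute s = H r^T mod 2 one row at a time:
  s_1 = 1 + 1 + 0 + 1 + 0 + 0 + 1 + 1 = 5 ≡ 1 (mod 2).
  s_2 = 1 + 1 + 1 + 1 + 0 + 0 + 1 + 1 = 6 ≡ 0 (mod 2).
  s_3 = 1 + 0 + 1 + 1 + 0 + 1 + 1 + 1 = 6 ≡ 0 (mod 2).
  s_4 = 0 + 0 + 1 + 1 + 1 + 1 + 0 + 1 = 5 ≡ 1 (mod 2).
s = (1, 0, 0, 1)^T — this equals column 9 of H (binary 1001), so error is at position 9.
Correct: flip bit 9 of r = 010111111010011 to get c = 010111110010011.


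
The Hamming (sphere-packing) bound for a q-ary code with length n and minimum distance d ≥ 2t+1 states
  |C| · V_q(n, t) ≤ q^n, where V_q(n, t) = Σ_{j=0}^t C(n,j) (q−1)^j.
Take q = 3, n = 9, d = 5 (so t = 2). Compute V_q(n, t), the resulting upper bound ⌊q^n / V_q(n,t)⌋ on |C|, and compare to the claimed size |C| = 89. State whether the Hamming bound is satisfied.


V_q(n, t) = 163, q^n = 19683, Hamming bound = 120, |C| = 89 ≤ bound (satisfied).

Step 1: Compute V_q(n, t) = Σ_{j=0}^2 C(n, j) (q−1)^j.
  j = 0: C(9,0)·(2)^0 = 1·1 = 1.
  j = 1: C(9,1)·(2)^1 = 9·2 = 18.
  j = 2: C(9,2)·(2)^2 = 36·4 = 144.
  V_q(n, t) = 1 + 18 + 144 = 163.
Step 2: q^n = 3^9 = 19683.
Step 3: Hamming bound ⌊q^n / V_q(n,t)⌋ = ⌊19683/163⌋ = 120.
Step 4: Compare |C| = 89 to 120: satisfied.
The claimed |C| lies below the Hamming bound.


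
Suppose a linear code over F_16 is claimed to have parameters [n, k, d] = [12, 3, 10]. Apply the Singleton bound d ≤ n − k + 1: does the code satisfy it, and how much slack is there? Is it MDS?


Singleton RHS = n − k + 1 = 10, slack = 0, bound satisfied, MDS.

Singleton bound: d ≤ n − k + 1.
Here n = 12, k = 3, so n − k + 1 = 10.
Given d = 10, check d ≤ 10: YES.
Slack = (n − k + 1) − d = 0.
The code is MDS (slack = 0).
Description: the claimed parameters are [12, 3, 10]_16; such a code would be MDS (meets Singleton bound).


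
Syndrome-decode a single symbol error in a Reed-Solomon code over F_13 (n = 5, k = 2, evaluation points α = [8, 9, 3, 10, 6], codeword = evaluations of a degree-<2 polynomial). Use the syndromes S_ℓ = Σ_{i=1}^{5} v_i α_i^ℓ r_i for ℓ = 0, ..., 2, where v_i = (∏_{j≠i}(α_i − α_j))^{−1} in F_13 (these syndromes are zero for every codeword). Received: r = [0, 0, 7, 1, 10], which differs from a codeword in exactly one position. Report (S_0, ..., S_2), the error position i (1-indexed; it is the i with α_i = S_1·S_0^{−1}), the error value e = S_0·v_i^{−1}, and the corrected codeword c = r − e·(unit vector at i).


S = (2, 3, 11), error at position 1, error magnitude e = 1, c = [12, 0, 7, 1, 10].

Step 1: column multipliers v_i = (∏_{j≠i}(α_i − α_j))^{−1} mod 13.
  i = 1 (α = 8): (8−9)(8−3)(8−10)(8−6) = (−1)·5·(−2)·2 = 20 ≡ 7, so v_1 = 7^{−1} = 2 (mod 13).
  i = 2 (α = 9): (9−8)(9−3)(9−10)(9−6) = 1·6·(−1)·3 = −18 ≡ 8, so v_2 = 8^{−1} = 5 (mod 13).
  i = 3 (α = 3): (3−8)(3−9)(3−10)(3−6) = (−5)·(−6)·(−7)·(−3) = 630 ≡ 6, so v_3 = 6^{−1} = 11 (mod 13).
  i = 4 (α = 10): (10−8)(10−9)(10−3)(10−6) = 2·1·7·4 = 56 ≡ 4, so v_4 = 4^{−1} = 10 (mod 13).
  i = 5 (α = 6): (6−8)(6−9)(6−3)(6−10) = (−2)·(−3)·3·(−4) = −72 ≡ 6, so v_5 = 6^{−1} = 11 (mod 13).
  v = [2, 5, 11, 10, 11].
Step 2: syndromes of r = [0, 0, 7, 1, 10] (all sums mod 13).
  S_0 = Σ v_i r_i = 2·0 + 5·0 + 11·7 + 10·1 + 11·10 = 197 ≡ 2.
  S_1 = Σ v_i α_i r_i = 2·8·0 + 5·9·0 + 11·3·7 + 10·10·1 + 11·6·10 = 991 ≡ 3.
  α_i^2 mod 13 = [12, 3, 9, 9, 10].
  S_2 = Σ v_i α_i^2 r_i = 2·12·0 + 5·3·0 + 11·9·7 + 10·9·1 + 11·10·10 = 1883 ≡ 11.
  S = (2, 3, 11) ≠ 0, so r is not a codeword (an error is present).
Step 3: locate the error. For a single error e at position i, S_ℓ = v_i·e·α_i^ℓ, so α_err = S_1/S_0.
  S_0^{−1} = 2^{−1} = 7 (mod 13), so α_err = 3·7 = 21 ≡ 8 = α_1. Error position i = 1.
  Consistency check: S_2/S_1 = 11·9 = 99 ≡ 8 = α_err ✓ (single-error assumption holds).
Step 4: error magnitude e = S_0/v_1 = S_0·∏_{j≠1}(α_1 − α_j) = 2·7 = 14 ≡ 1 (mod 13).
Step 5: correct position 1: c_1 = r_1 − e = 0 − 1 ≡ 12 (mod 13). Hence c = [12, 0, 7, 1, 10].
  Check: interpolating c through the α_i gives m(x) = 4 + 1·x (degree < 2) with m(α_i) = c_i for every i, so c is indeed a codeword.


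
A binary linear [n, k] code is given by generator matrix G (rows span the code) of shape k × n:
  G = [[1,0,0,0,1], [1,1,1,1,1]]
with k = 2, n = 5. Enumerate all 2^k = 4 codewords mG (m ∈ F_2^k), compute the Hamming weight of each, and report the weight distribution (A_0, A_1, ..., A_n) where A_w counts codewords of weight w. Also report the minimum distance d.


Weight distribution: A_0 = 1, A_2 = 1, A_3 = 1, A_5 = 1. Minimum distance d = 2.

Enumerate all 2^2 = 4 messages m ∈ F_2^2.
For each, compute codeword c = mG in F_2^5, then tally its weight.
  m = 00 → c = 00000, weight = 0.
  m = 10 → c = 10001, weight = 2.
  m = 01 → c = 11111, weight = 5.
  m = 11 → c = 01110, weight = 3.
Tally weights:
  weight 0: 1 codewords.
  weight 2: 1 codewords.
  weight 3: 1 codewords.
  weight 5: 1 codewords.
Minimum distance d = smallest w > 0 with A_w > 0 = 2.
Sanity: Σ A_w = 4 = 2^2 = 4 ✓.


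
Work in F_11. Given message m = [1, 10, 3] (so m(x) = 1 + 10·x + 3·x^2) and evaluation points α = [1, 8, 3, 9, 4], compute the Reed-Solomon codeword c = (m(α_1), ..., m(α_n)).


c = [3, 9, 3, 4, 1]

Message polynomial: m(x) = 1 + 10·x + 3·x^2 (mod 11).
For each evaluation point α_i, compute m(α_i) mod 11:
  α_1 = 1: Horner steps 3 → 2 → 3, so m(1) = 3.
  α_2 = 8: Horner steps 3 → 1 → 9, so m(8) = 9.
  α_3 = 3: Horner steps 3 → 8 → 3, so m(3) = 3.
  α_4 = 9: Horner steps 3 → 4 → 4, so m(9) = 4.
  α_5 = 4: Horner steps 3 → 0 → 1, so m(4) = 1.
Codeword c = [3, 9, 3, 4, 1] ∈ F_11^5.


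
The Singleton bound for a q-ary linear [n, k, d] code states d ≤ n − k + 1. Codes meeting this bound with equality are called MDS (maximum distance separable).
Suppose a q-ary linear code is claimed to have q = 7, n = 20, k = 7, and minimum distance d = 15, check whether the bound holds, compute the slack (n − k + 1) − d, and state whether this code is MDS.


Singleton RHS = n − k + 1 = 14, slack = -1, bound violated (no such code; not MDS).

Singleton bound: d ≤ n − k + 1.
Here n = 20, k = 7, so n − k + 1 = 14.
Given d = 15, check d ≤ 14: NO.
Slack = (n − k + 1) − d = -1.
The slack is negative: d = 15 exceeds n − k + 1 = 14 by 1, so the Singleton bound is violated and no linear [20, 7, 15]_7 code can exist. In particular it is not MDS (MDS requires d = n − k + 1 exactly).
Description: the claimed parameters are [20, 7, 15]_7; such a code would be impossible (violates the Singleton bound).


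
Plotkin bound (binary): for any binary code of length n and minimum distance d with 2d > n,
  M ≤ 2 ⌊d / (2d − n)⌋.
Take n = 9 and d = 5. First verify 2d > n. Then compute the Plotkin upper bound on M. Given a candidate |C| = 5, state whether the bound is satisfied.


Plotkin bound M ≤ 10; given |C| = 5 ≤ bound (satisfied).

Check applicability: 2d = 10, n = 9.
2d − n = 1 > 0, so Plotkin applies.
Compute d/(2d−n) = 5/1 ≈ 5.0000.
⌊d/(2d−n)⌋ = 5.
Plotkin bound: M ≤ 2·5 = 10.
Given |C| = 5, check: satisfied.
This |C| is below the Plotkin bound.


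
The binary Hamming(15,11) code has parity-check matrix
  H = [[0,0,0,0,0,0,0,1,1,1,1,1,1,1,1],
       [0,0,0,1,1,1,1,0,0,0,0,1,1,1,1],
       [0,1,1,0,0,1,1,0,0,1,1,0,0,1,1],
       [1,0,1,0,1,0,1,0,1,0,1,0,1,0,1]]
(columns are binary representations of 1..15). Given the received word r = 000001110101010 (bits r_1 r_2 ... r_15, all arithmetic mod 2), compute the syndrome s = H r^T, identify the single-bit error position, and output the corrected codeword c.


s = (0, 0, 0, 1)^T, error position = 1, corrected codeword c = 100001110101010

Compute s = H r^T mod 2 one row at a time:
  s_1 = 1 + 0 + 1 + 0 + 1 + 0 + 1 + 0 = 4 ≡ 0 (mod 2).
  s_2 = 0 + 0 + 1 + 1 + 1 + 0 + 1 + 0 = 4 ≡ 0 (mod 2).
  s_3 = 0 + 0 + 1 + 1 + 1 + 0 + 1 + 0 = 4 ≡ 0 (mod 2).
  s_4 = 0 + 0 + 0 + 1 + 0 + 0 + 0 + 0 = 1 ≡ 1 (mod 2).
s = (0, 0, 0, 1)^T — this equals column 1 of H (binary 0001), so error is at position 1.
Correct: flip bit 1 of r = 000001110101010 to get c = 100001110101010.


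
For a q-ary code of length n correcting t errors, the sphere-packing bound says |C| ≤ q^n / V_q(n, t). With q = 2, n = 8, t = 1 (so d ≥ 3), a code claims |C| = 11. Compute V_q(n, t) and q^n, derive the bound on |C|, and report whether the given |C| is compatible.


V_q(n, t) = 9, q^n = 256, Hamming bound = 28, |C| = 11 ≤ bound (satisfied).

Step 1: Compute V_q(n, t) = Σ_{j=0}^1 C(n, j) (q−1)^j.
  j = 0: C(8,0)·(1)^0 = 1·1 = 1.
  j = 1: C(8,1)·(1)^1 = 8·1 = 8.
  V_q(n, t) = 1 + 8 = 9.
Step 2: q^n = 2^8 = 256.
Step 3: Hamming bound ⌊q^n / V_q(n,t)⌋ = ⌊256/9⌋ = 28.
Step 4: Compare |C| = 11 to 28: satisfied.
The claimed |C| lies below the Hamming bound.


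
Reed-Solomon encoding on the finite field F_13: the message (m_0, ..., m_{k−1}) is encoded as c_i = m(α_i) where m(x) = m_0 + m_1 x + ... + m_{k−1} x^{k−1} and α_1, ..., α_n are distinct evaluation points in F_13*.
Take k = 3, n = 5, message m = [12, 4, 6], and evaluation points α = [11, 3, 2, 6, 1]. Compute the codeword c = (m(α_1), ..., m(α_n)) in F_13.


c = [2, 0, 5, 5, 9]

Message polynomial: m(x) = 12 + 4·x + 6·x^2 (mod 13).
For each evaluation point α_i, compute m(α_i) mod 13:
  α_1 = 11: Horner steps 6 → 5 → 2, so m(11) = 2.
  α_2 = 3: Horner steps 6 → 9 → 0, so m(3) = 0.
  α_3 = 2: Horner steps 6 → 3 → 5, so m(2) = 5.
  α_4 = 6: Horner steps 6 → 1 → 5, so m(6) = 5.
  α_5 = 1: Horner steps 6 → 10 → 9, so m(1) = 9.
Codeword c = [2, 0, 5, 5, 9] ∈ F_13^5.


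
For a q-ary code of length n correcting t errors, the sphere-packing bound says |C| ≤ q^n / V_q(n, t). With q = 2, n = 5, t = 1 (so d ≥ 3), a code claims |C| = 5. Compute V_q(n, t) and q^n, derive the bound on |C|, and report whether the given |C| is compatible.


V_q(n, t) = 6, q^n = 32, Hamming bound = 5, |C| = 5 ≤ bound (satisfied).

Step 1: Compute V_q(n, t) = Σ_{j=0}^1 C(n, j) (q−1)^j.
  j = 0: C(5,0)·(1)^0 = 1·1 = 1.
  j = 1: C(5,1)·(1)^1 = 5·1 = 5.
  V_q(n, t) = 1 + 5 = 6.
Step 2: q^n = 2^5 = 32.
Step 3: Hamming bound ⌊q^n / V_q(n,t)⌋ = ⌊32/6⌋ = 5.
Step 4: Compare |C| = 5 to 5: satisfied.
The claimed |C| lies at the Hamming bound (tight).


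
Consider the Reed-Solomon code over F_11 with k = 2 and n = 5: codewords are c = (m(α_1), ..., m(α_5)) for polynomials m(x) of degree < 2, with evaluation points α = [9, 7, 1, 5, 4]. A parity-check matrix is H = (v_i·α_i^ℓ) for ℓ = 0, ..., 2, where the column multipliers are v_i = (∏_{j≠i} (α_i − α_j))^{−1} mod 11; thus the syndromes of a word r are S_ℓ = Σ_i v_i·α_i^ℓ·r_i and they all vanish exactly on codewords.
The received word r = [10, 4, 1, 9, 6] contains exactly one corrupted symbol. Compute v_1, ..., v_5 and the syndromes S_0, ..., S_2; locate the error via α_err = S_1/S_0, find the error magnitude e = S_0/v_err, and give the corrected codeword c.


S = (1, 1, 1), error at position 3, error magnitude e = 4, c = [10, 4, 8, 9, 6].

Step 1: column multipliers v_i = (∏_{j≠i}(α_i − α_j))^{−1} mod 11.
  i = 1 (α = 9): (9−7)(9−1)(9−5)(9−4) = 2·8·4·5 = 320 ≡ 1, so v_1 = 1^{−1} = 1 (mod 11).
  i = 2 (α = 7): (7−9)(7−1)(7−5)(7−4) = (−2)·6·2·3 = −72 ≡ 5, so v_2 = 5^{−1} = 9 (mod 11).
  i = 3 (α = 1): (1−9)(1−7)(1−5)(1−4) = (−8)·(−6)·(−4)·(−3) = 576 ≡ 4, so v_3 = 4^{−1} = 3 (mod 11).
  i = 4 (α = 5): (5−9)(5−7)(5−1)(5−4) = (−4)·(−2)·4·1 = 32 ≡ 10, so v_4 = 10^{−1} = 10 (mod 11).
  i = 5 (α = 4): (4−9)(4−7)(4−1)(4−5) = (−5)·(−3)·3·(−1) = −45 ≡ 10, so v_5 = 10^{−1} = 10 (mod 11).
  v = [1, 9, 3, 10, 10].
Step 2: syndromes of r = [10, 4, 1, 9, 6] (all sums mod 11).
  S_0 = Σ v_i r_i = 1·10 + 9·4 + 3·1 + 10·9 + 10·6 = 199 ≡ 1.
  S_1 = Σ v_i α_i r_i = 1·9·10 + 9·7·4 + 3·1·1 + 10·5·9 + 10·4·6 = 1035 ≡ 1.
  α_i^2 mod 11 = [4, 5, 1, 3, 5].
  S_2 = Σ v_i α_i^2 r_i = 1·4·10 + 9·5·4 + 3·1·1 + 10·3·9 + 10·5·6 = 793 ≡ 1.
  S = (1, 1, 1) ≠ 0, so r is not a codeword (an error is present).
Step 3: locate the error. For a single error e at position i, S_ℓ = v_i·e·α_i^ℓ, so α_err = S_1/S_0.
  S_0^{−1} = 1^{−1} = 1 (mod 11), so α_err = 1·1 = 1 ≡ 1 = α_3. Error position i = 3.
  Consistency check: S_2/S_1 = 1·1 = 1 ≡ 1 = α_err ✓ (single-error assumption holds).
Step 4: error magnitude e = S_0/v_3 = S_0·∏_{j≠3}(α_3 − α_j) = 1·4 = 4 ≡ 4 (mod 11).
Step 5: correct position 3: c_3 = r_3 − e = 1 − 4 ≡ 8 (mod 11). Hence c = [10, 4, 8, 9, 6].
  Check: interpolating c through the α_i gives m(x) = 5 + 3·x (degree < 2) with m(α_i) = c_i for every i, so c is indeed a codeword.


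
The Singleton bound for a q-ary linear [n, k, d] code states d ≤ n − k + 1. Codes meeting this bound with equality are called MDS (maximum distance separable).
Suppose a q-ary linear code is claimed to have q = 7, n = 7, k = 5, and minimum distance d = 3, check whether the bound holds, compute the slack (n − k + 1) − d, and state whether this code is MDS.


Singleton RHS = n − k + 1 = 3, slack = 0, bound satisfied, MDS.

Singleton bound: d ≤ n − k + 1.
Here n = 7, k = 5, so n − k + 1 = 3.
Given d = 3, check d ≤ 3: YES.
Slack = (n − k + 1) − d = 0.
The code is MDS (slack = 0).
Description: the claimed parameters are [7, 5, 3]_7; such a code would be MDS (meets Singleton bound).


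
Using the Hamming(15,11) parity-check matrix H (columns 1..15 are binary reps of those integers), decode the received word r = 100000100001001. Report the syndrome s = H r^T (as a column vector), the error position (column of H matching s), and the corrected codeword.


s = (0, 1, 0, 1)^T, error position = 5, corrected codeword c = 100010100001001

Compute s = H r^T mod 2 one row at a time:
  s_1 = 0 + 0 + 0 + 0 + 1 + 0 + 0 + 1 = 2 ≡ 0 (mod 2).
  s_2 = 0 + 0 + 0 + 1 + 1 + 0 + 0 + 1 = 3 ≡ 1 (mod 2).
  s_3 = 0 + 0 + 0 + 1 + 0 + 0 + 0 + 1 = 2 ≡ 0 (mod 2).
  s_4 = 1 + 0 + 0 + 1 + 0 + 0 + 0 + 1 = 3 ≡ 1 (mod 2).
s = (0, 1, 0, 1)^T — this equals column 5 of H (binary 0101), so error is at position 5.
Correct: flip bit 5 of r = 100000100001001 to get c = 100010100001001.


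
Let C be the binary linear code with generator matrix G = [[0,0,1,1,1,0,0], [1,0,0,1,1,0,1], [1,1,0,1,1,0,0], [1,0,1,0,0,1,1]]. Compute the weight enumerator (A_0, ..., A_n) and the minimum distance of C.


Weight distribution: A_0 = 1, A_1 = 1, A_2 = 1, A_3 = 4, A_4 = 5, A_5 = 3, A_6 = 1. Minimum distance d = 1.

Enumerate all 2^4 = 16 messages m ∈ F_2^4.
For each, compute codeword c = mG in F_2^7, then tally its weight.
  m = 0000 → c = 0000000, weight = 0.
  m = 1000 → c = 0011100, weight = 3.
  m = 0100 → c = 1001101, weight = 4.
  m = 1100 → c = 1010001, weight = 3.
  m = 0010 → c = 1101100, weight = 4.
  m = 1010 → c = 1110000, weight = 3.
  m = 0110 → c = 0100001, weight = 2.
  m = 1110 → c = 0111101, weight = 5.
  m = 0001 → c = 1010011, weight = 4.
  m = 1001 → c = 1001111, weight = 5.
  m = 0101 → c = 0011110, weight = 4.
  m = 1101 → c = 0000010, weight = 1.
  m = 0011 → c = 0111111, weight = 6.
  m = 1011 → c = 0100011, weight = 3.
  m = 0111 → c = 1110010, weight = 4.
  m = 1111 → c = 1101110, weight = 5.
Tally weights:
  weight 0: 1 codewords.
  weight 1: 1 codewords.
  weight 2: 1 codewords.
  weight 3: 4 codewords.
  weight 4: 5 codewords.
  weight 5: 3 codewords.
  weight 6: 1 codewords.
Minimum distance d = smallest w > 0 with A_w > 0 = 1.
Sanity: Σ A_w = 16 = 2^4 = 16 ✓.


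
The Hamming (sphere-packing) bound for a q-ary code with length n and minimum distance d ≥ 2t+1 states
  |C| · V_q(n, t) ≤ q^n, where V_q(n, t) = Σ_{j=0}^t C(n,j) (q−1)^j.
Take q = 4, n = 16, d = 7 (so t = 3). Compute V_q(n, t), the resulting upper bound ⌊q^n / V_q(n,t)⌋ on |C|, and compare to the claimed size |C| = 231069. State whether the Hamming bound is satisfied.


V_q(n, t) = 16249, q^n = 4294967296, Hamming bound = 264321, |C| = 231069 ≤ bound (satisfied).

Step 1: Compute V_q(n, t) = Σ_{j=0}^3 C(n, j) (q−1)^j.
  j = 0: C(16,0)·(3)^0 = 1·1 = 1.
  j = 1: C(16,1)·(3)^1 = 16·3 = 48.
  j = 2: C(16,2)·(3)^2 = 120·9 = 1080.
  j = 3: C(16,3)·(3)^3 = 560·27 = 15120.
  V_q(n, t) = 1 + 48 + 1080 + 15120 = 16249.
Step 2: q^n = 4^16 = 4294967296.
Step 3: Hamming bound ⌊q^n / V_q(n,t)⌋ = ⌊4294967296/16249⌋ = 264321.
Step 4: Compare |C| = 231069 to 264321: satisfied.
The claimed |C| lies below the Hamming bound.


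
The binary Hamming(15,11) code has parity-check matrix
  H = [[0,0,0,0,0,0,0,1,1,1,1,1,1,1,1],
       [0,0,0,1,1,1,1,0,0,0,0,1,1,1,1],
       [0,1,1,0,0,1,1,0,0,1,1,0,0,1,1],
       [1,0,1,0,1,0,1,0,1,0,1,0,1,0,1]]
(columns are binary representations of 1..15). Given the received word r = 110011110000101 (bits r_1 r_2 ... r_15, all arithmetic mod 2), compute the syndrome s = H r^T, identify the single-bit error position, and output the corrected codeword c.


s = (1, 1, 0, 1)^T, error position = 13, corrected codeword c = 110011110000001

Compute s = H r^T mod 2 one row at a time:
  s_1 = 1 + 0 + 0 + 0 + 0 + 1 + 0 + 1 = 3 ≡ 1 (mod 2).
  s_2 = 0 + 1 + 1 + 1 + 0 + 1 + 0 + 1 = 5 ≡ 1 (mod 2).
  s_3 = 1 + 0 + 1 + 1 + 0 + 0 + 0 + 1 = 4 ≡ 0 (mod 2).
  s_4 = 1 + 0 + 1 + 1 + 0 + 0 + 1 + 1 = 5 ≡ 1 (mod 2).
s = (1, 1, 0, 1)^T — this equals column 13 of H (binary 1101), so error is at position 13.
Correct: flip bit 13 of r = 110011110000101 to get c = 110011110000001.


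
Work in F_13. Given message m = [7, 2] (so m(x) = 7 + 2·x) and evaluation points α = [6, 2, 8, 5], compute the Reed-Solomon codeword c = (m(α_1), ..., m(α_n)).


c = [6, 11, 10, 4]

Message polynomial: m(x) = 7 + 2·x (mod 13).
For each evaluation point α_i, compute m(α_i) mod 13:
  α_1 = 6: Horner steps 2 → 6, so m(6) = 6.
  α_2 = 2: Horner steps 2 → 11, so m(2) = 11.
  α_3 = 8: Horner steps 2 → 10, so m(8) = 10.
  α_4 = 5: Horner steps 2 → 4, so m(5) = 4.
Codeword c = [6, 11, 10, 4] ∈ F_13^4.


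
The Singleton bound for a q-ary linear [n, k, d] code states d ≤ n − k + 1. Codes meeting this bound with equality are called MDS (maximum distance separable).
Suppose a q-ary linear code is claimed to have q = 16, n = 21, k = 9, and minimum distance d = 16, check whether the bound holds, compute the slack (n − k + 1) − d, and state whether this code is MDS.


Singleton RHS = n − k + 1 = 13, slack = -3, bound violated (no such code; not MDS).

Singleton bound: d ≤ n − k + 1.
Here n = 21, k = 9, so n − k + 1 = 13.
Given d = 16, check d ≤ 13: NO.
Slack = (n − k + 1) − d = -3.
The slack is negative: d = 16 exceeds n − k + 1 = 13 by 3, so the Singleton bound is violated and no linear [21, 9, 16]_16 code can exist. In particular it is not MDS (MDS requires d = n − k + 1 exactly).
Description: the claimed parameters are [21, 9, 16]_16; such a code would be impossible (violates the Singleton bound).


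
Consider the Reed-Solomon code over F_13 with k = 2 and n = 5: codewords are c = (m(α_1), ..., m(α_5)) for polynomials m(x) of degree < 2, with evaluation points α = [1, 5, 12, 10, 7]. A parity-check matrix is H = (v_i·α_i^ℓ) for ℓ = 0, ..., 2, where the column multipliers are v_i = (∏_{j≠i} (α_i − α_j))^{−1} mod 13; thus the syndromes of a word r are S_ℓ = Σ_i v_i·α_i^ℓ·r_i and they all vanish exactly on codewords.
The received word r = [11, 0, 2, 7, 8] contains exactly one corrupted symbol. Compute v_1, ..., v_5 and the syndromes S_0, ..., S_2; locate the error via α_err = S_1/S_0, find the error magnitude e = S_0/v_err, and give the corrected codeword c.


S = (4, 4, 4), error at position 1, error magnitude e = 1, c = [10, 0, 2, 7, 8].

Step 1: column multipliers v_i = (∏_{j≠i}(α_i − α_j))^{−1} mod 13.
  i = 1 (α = 1): (1−5)(1−12)(1−10)(1−7) = (−4)·(−11)·(−9)·(−6) = 2376 ≡ 10, so v_1 = 10^{−1} = 4 (mod 13).
  i = 2 (α = 5): (5−1)(5−12)(5−10)(5−7) = 4·(−7)·(−5)·(−2) = −280 ≡ 6, so v_2 = 6^{−1} = 11 (mod 13).
  i = 3 (α = 12): (12−1)(12−5)(12−10)(12−7) = 11·7·2·5 = 770 ≡ 3, so v_3 = 3^{−1} = 9 (mod 13).
  i = 4 (α = 10): (10−1)(10−5)(10−12)(10−7) = 9·5·(−2)·3 = −270 ≡ 3, so v_4 = 3^{−1} = 9 (mod 13).
  i = 5 (α = 7): (7−1)(7−5)(7−12)(7−10) = 6·2·(−5)·(−3) = 180 ≡ 11, so v_5 = 11^{−1} = 6 (mod 13).
  v = [4, 11, 9, 9, 6].
Step 2: syndromes of r = [11, 0, 2, 7, 8] (all sums mod 13).
  S_0 = Σ v_i r_i = 4·11 + 11·0 + 9·2 + 9·7 + 6·8 = 173 ≡ 4.
  S_1 = Σ v_i α_i r_i = 4·1·11 + 11·5·0 + 9·12·2 + 9·10·7 + 6·7·8 = 1226 ≡ 4.
  α_i^2 mod 13 = [1, 12, 1, 9, 10].
  S_2 = Σ v_i α_i^2 r_i = 4·1·11 + 11·12·0 + 9·1·2 + 9·9·7 + 6·10·8 = 1109 ≡ 4.
  S = (4, 4, 4) ≠ 0, so r is not a codeword (an error is present).
Step 3: locate the error. For a single error e at position i, S_ℓ = v_i·e·α_i^ℓ, so α_err = S_1/S_0.
  S_0^{−1} = 4^{−1} = 10 (mod 13), so α_err = 4·10 = 40 ≡ 1 = α_1. Error position i = 1.
  Consistency check: S_2/S_1 = 4·10 = 40 ≡ 1 = α_err ✓ (single-error assumption holds).
Step 4: error magnitude e = S_0/v_1 = S_0·∏_{j≠1}(α_1 − α_j) = 4·10 = 40 ≡ 1 (mod 13).
Step 5: correct position 1: c_1 = r_1 − e = 11 − 1 ≡ 10 (mod 13). Hence c = [10, 0, 2, 7, 8].
  Check: interpolating c through the α_i gives m(x) = 6 + 4·x (degree < 2) with m(α_i) = c_i for every i, so c is indeed a codeword.


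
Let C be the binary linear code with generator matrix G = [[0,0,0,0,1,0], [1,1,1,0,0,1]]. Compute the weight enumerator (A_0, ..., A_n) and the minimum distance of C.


Weight distribution: A_0 = 1, A_1 = 1, A_4 = 1, A_5 = 1. Minimum distance d = 1.

Enumerate all 2^2 = 4 messages m ∈ F_2^2.
For each, compute codeword c = mG in F_2^6, then tally its weight.
  m = 00 → c = 000000, weight = 0.
  m = 10 → c = 000010, weight = 1.
  m = 01 → c = 111001, weight = 4.
  m = 11 → c = 111011, weight = 5.
Tally weights:
  weight 0: 1 codewords.
  weight 1: 1 codewords.
  weight 4: 1 codewords.
  weight 5: 1 codewords.
Minimum distance d = smallest w > 0 with A_w > 0 = 1.
Sanity: Σ A_w = 4 = 2^2 = 4 ✓.


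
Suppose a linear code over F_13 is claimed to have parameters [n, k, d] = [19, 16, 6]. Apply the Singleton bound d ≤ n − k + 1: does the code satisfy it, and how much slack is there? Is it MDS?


Singleton RHS = n − k + 1 = 4, slack = -2, bound violated (no such code; not MDS).

Singleton bound: d ≤ n − k + 1.
Here n = 19, k = 16, so n − k + 1 = 4.
Given d = 6, check d ≤ 4: NO.
Slack = (n − k + 1) − d = -2.
The slack is negative: d = 6 exceeds n − k + 1 = 4 by 2, so the Singleton bound is violated and no linear [19, 16, 6]_13 code can exist. In particular it is not MDS (MDS requires d = n − k + 1 exactly).
Description: the claimed parameters are [19, 16, 6]_13; such a code would be impossible (violates the Singleton bound).


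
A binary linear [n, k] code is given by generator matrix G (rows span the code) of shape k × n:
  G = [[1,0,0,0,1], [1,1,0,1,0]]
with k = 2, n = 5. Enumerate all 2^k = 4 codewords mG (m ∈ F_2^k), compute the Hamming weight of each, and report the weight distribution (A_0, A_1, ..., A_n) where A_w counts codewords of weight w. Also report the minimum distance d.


Weight distribution: A_0 = 1, A_2 = 1, A_3 = 2. Minimum distance d = 2.

Enumerate all 2^2 = 4 messages m ∈ F_2^2.
For each, compute codeword c = mG in F_2^5, then tally its weight.
  m = 00 → c = 00000, weight = 0.
  m = 10 → c = 10001, weight = 2.
  m = 01 → c = 11010, weight = 3.
  m = 11 → c = 01011, weight = 3.
Tally weights:
  weight 0: 1 codewords.
  weight 2: 1 codewords.
  weight 3: 2 codewords.
Minimum distance d = smallest w > 0 with A_w > 0 = 2.
Sanity: Σ A_w = 4 = 2^2 = 4 ✓.


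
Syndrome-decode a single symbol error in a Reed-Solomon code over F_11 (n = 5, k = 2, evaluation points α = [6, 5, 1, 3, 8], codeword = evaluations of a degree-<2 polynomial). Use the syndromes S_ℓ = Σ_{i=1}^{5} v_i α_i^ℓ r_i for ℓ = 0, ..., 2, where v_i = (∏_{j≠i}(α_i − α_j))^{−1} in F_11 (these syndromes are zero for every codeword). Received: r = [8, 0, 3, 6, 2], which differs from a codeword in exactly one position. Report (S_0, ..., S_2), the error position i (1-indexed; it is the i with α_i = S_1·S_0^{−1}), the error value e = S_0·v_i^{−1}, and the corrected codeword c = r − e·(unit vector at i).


S = (7, 7, 7), error at position 3, error magnitude e = 2, c = [8, 0, 1, 6, 2].

Step 1: column multipliers v_i = (∏_{j≠i}(α_i − α_j))^{−1} mod 11.
  i = 1 (α = 6): (6−5)(6−1)(6−3)(6−8) = 1·5·3·(−2) = −30 ≡ 3, so v_1 = 3^{−1} = 4 (mod 11).
  i = 2 (α = 5): (5−6)(5−1)(5−3)(5−8) = (−1)·4·2·(−3) = 24 ≡ 2, so v_2 = 2^{−1} = 6 (mod 11).
  i = 3 (α = 1): (1−6)(1−5)(1−3)(1−8) = (−5)·(−4)·(−2)·(−7) = 280 ≡ 5, so v_3 = 5^{−1} = 9 (mod 11).
  i = 4 (α = 3): (3−6)(3−5)(3−1)(3−8) = (−3)·(−2)·2·(−5) = −60 ≡ 6, so v_4 = 6^{−1} = 2 (mod 11).
  i = 5 (α = 8): (8−6)(8−5)(8−1)(8−3) = 2·3·7·5 = 210 ≡ 1, so v_5 = 1^{−1} = 1 (mod 11).
  v = [4, 6, 9, 2, 1].
Step 2: syndromes of r = [8, 0, 3, 6, 2] (all sums mod 11).
  S_0 = Σ v_i r_i = 4·8 + 6·0 + 9·3 + 2·6 + 1·2 = 73 ≡ 7.
  S_1 = Σ v_i α_i r_i = 4·6·8 + 6·5·0 + 9·1·3 + 2·3·6 + 1·8·2 = 271 ≡ 7.
  α_i^2 mod 11 = [3, 3, 1, 9, 9].
  S_2 = Σ v_i α_i^2 r_i = 4·3·8 + 6·3·0 + 9·1·3 + 2·9·6 + 1·9·2 = 249 ≡ 7.
  S = (7, 7, 7) ≠ 0, so r is not a codeword (an error is present).
Step 3: locate the error. For a single error e at position i, S_ℓ = v_i·e·α_i^ℓ, so α_err = S_1/S_0.
  S_0^{−1} = 7^{−1} = 8 (mod 11), so α_err = 7·8 = 56 ≡ 1 = α_3. Error position i = 3.
  Consistency check: S_2/S_1 = 7·8 = 56 ≡ 1 = α_err ✓ (single-error assumption holds).
Step 4: error magnitude e = S_0/v_3 = S_0·∏_{j≠3}(α_3 − α_j) = 7·5 = 35 ≡ 2 (mod 11).
Step 5: correct position 3: c_3 = r_3 − e = 3 − 2 ≡ 1 (mod 11). Hence c = [8, 0, 1, 6, 2].
  Check: interpolating c through the α_i gives m(x) = 4 + 8·x (degree < 2) with m(α_i) = c_i for every i, so c is indeed a codeword.
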